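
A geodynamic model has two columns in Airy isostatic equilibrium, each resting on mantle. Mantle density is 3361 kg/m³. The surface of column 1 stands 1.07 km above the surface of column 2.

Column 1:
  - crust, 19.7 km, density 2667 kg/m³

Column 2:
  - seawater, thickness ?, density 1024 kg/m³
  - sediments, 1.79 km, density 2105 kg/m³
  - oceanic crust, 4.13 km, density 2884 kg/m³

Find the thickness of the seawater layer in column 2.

2.51 km

Take the compensation level at the base of the deeper column (depth z_c below the surface of column 1) and equate Σ ρ_i t_i down to z_c; mantle fills any gap and the z_c terms cancel.
Column 1: 19.7×2667 + (z_c − 19.7)×3361
Column 2: 1.07×0 + x×1024 + 1.79×2105 + 4.13×2884 + (z_c − 1.07 − 5.92 − x)×3361
The z_c×3361 term appears on both sides and cancels. Collect the known terms of each column as K = Σ(ρt)_known − 3361 × (depth of known layers): K_1 = 52539.9 − 3361×19.7 = −13671.8; K_2 = 15678.87 − 3361×(1.07 + 5.92) = −7814.52.
Balance: K_1 = K_2 − x×(3361 − 1024), so x = (K_2 − K_1)/(3361 − 1024) = 5857.28/2337 = 2.51 km.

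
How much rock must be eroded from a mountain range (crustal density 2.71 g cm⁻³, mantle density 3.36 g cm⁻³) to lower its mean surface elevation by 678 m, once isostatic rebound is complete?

Net drop Δ = e − u = e − e ρ_c/ρ_m = e (ρ_m − ρ_c)/ρ_m.
e = Δ ρ_m/(ρ_m − ρ_c) = 678 m × 3.36/0.65 = 3500 m.

3500 m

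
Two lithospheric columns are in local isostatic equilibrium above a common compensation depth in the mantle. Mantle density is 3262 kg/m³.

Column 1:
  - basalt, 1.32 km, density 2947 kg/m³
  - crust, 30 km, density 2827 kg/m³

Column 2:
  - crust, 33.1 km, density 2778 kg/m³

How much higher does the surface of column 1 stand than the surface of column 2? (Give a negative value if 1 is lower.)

For any compensation level in the mantle, the mantle terms cancel and isostasy reduces to e = (Σt_1 − Σt_2) − (Σ(ρt)_1 − Σ(ρt)_2) / ρ_m.
Σt_1 = 31.32 km; Σt_2 = 33.1 km; Σ(ρt)_1 = 88700.04; Σ(ρt)_2 = 91951.8 (in km·kg/m³).
e = (31.32 − 33.1) − (88700.04 − 91951.8) / 3262 = −0.783 km.

−0.783 km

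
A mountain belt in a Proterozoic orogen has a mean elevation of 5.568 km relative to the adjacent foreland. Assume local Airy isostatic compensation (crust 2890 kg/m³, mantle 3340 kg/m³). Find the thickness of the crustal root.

35.8 km

Equating mass per unit area of the two columns: the weight of the topography is balanced by the buoyancy of the root, ρ_c h = (ρ_m − ρ_c) r.
r = h · ρ_c / (ρ_m − ρ_c) = 5.568 km × 2890 / (3340 − 2890) = 35.8 km.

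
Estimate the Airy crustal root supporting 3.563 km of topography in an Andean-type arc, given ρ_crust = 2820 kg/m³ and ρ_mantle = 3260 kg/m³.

22.8 km

In Airy isostatic equilibrium: the weight of the topography is balanced by the buoyancy of the root, ρ_c h = (ρ_m − ρ_c) r.
r = h · ρ_c / (ρ_m − ρ_c) = 3.563 km × 2820 / (3260 − 2820) = 22.8 km.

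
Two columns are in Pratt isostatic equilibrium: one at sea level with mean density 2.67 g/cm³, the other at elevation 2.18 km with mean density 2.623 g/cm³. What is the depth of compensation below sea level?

122 km

ρ_ref D = ρ (D + h) → D (ρ_ref − ρ) = ρ h.
D = ρ h/(ρ_ref − ρ) = 2.623 × 2.18 km/(2.67 − 2.623) = 122 km.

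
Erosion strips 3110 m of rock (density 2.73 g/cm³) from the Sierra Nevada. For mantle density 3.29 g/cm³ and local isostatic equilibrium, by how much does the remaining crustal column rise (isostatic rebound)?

2580 m

Unloading: uplift u = e ρ_c/ρ_m = 3110 m × 2.73/3.29 = 2580 m.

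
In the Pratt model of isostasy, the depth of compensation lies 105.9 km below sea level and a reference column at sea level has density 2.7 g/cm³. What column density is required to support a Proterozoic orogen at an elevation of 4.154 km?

Pratt balance: ρ_ref D = ρ (D + h).
ρ = ρ_ref D/(D + h) = 2.7 × 105.9 km/(105.9 km + 4.154 km) = 2.6 g/cm³.

2.6 g/cm³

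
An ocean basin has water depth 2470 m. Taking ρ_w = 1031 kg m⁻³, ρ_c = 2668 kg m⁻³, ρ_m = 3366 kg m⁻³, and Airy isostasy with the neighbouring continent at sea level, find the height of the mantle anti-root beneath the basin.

Isostatic balance requires: replacing crust with seawater at the top is compensated by replacing crust with mantle at the base: d (ρ_c − ρ_w) = a (ρ_m − ρ_c).
a = d (ρ_c − ρ_w)/(ρ_m − ρ_c) = 2470 m × 1637/698 = 5790 m.

5790 m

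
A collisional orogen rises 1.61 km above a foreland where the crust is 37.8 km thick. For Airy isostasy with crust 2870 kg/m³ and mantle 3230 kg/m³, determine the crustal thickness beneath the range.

52.2 km

Root depth r = h ρ_c / (ρ_m − ρ_c) = 1.61 km × 2870 / 360 = 12.84 km.
Total thickness = T + h + r = 37.8 km + 1.61 km + 12.84 km = 52.2 km.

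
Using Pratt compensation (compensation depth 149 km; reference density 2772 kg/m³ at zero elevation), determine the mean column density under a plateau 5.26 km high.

Pratt balance: ρ_ref D = ρ (D + h).
ρ = ρ_ref D/(D + h) = 2772 × 149 km/(149 km + 5.26 km) = 2680 kg/m³.

2680 kg/m³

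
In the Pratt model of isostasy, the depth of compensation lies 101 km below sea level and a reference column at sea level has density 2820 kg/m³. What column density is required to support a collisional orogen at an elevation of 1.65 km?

2770 kg/m³

Pratt balance: ρ_ref D = ρ (D + h).
ρ = ρ_ref D/(D + h) = 2820 × 101 km/(101 km + 1.65 km) = 2770 kg/m³.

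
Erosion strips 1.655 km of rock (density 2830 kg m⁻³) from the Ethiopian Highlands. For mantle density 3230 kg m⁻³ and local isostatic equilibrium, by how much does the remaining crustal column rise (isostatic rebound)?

Unloading: uplift u = e ρ_c/ρ_m = 1.655 km × 2830/3230 = 1.45 km.

1.45 km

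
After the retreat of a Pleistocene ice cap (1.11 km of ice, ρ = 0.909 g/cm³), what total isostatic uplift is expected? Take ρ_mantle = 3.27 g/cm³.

0.309 km

Removing the load lets mantle flow back in; uplift u satisfies ρ_ice t = ρ_m u.
u = t ρ_ice/ρ_m = 1.11 km × 0.909/3.27 = 0.309 km.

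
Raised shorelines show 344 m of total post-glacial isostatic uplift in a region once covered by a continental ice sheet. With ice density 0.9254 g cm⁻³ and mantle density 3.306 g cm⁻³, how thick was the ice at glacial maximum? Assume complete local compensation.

1230 m

u = t ρ_ice/ρ_m → t = u ρ_m/ρ_ice = 344 m × 3.306/0.9254 = 1230 m.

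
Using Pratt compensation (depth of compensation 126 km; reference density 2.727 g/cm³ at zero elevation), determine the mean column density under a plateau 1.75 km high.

2.69 g/cm³

Pratt balance: ρ_ref D = ρ (D + h).
ρ = ρ_ref D/(D + h) = 2.727 × 126 km/(126 km + 1.75 km) = 2.69 g/cm³.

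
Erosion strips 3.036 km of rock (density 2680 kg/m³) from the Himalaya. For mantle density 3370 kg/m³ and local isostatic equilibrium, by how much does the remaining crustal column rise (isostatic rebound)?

Unloading: uplift u = e ρ_c/ρ_m = 3.036 km × 2680/3370 = 2.41 km.

2.41 km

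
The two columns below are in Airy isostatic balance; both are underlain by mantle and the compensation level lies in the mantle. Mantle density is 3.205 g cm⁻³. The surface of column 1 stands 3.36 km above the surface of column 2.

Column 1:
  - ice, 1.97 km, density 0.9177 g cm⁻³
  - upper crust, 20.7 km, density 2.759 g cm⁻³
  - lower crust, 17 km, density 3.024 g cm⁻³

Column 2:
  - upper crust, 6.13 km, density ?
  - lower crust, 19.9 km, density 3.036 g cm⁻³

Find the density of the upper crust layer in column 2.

2.77 g cm⁻³

Take the compensation level at the base of the deeper column (depth z_c below the surface of column 1) and equate Σ ρ_i t_i down to z_c; mantle fills any gap and the z_c terms cancel.
Column 1: 1.97×0.9177 + 20.7×2.759 + 17×3.024 + (z_c − 39.67)×3.205
Column 2: 3.36×0 + 6.13×ρ + 19.9×3.036 + (z_c − 3.36 − 26.03)×3.205
The z_c×3.205 term appears on both sides and cancels. Collect the known terms of each column as K = Σ(ρt)_known − 3.205 × (depth of known layers): K_1 = 110.327169 − 3.205×39.67 = −16.815181; K_2 = 60.4164 − 3.205×(3.36 + 26.03) = −33.77855.
Balance: K_1 = K_2 + 6.13×ρ, so ρ = (K_1 − K_2)/6.13 = 16.9634/6.13 = 2.77 g cm⁻³.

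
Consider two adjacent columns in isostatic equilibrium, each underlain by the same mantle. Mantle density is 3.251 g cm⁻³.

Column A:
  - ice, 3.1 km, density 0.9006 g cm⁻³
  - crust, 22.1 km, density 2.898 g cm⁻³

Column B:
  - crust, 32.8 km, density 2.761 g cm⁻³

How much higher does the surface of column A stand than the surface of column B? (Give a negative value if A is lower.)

For any compensation level in the mantle, the mantle terms cancel and isostasy reduces to e = (Σt_A − Σt_B) − (Σ(ρt)_A − Σ(ρt)_B) / ρ_m.
Σt_A = 25.2 km; Σt_B = 32.8 km; Σ(ρt)_A = 66.83766; Σ(ρt)_B = 90.5608 (in km·g cm⁻³).
e = (25.2 − 32.8) − (66.83766 − 90.5608) / 3.251 = −0.303 km.

−0.303 km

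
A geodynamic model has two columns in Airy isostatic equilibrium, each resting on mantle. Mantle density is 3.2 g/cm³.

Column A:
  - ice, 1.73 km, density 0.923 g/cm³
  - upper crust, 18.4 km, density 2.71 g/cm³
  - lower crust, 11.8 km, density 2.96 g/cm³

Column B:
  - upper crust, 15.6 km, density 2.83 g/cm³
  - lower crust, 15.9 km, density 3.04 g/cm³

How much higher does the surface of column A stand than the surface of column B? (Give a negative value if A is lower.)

For any compensation level in the mantle, the mantle terms cancel and isostasy reduces to e = (Σt_A − Σt_B) − (Σ(ρt)_A − Σ(ρt)_B) / ρ_m.
Σt_A = 31.93 km; Σt_B = 31.5 km; Σ(ρt)_A = 86.38879; Σ(ρt)_B = 92.484 (in km·g/cm³).
e = (31.93 − 31.5) − (86.38879 − 92.484) / 3.2 = 2.33 km.

2.33 km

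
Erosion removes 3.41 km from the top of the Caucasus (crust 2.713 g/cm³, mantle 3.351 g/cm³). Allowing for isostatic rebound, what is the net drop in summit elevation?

Rebound u = e ρ_c/ρ_m = 3.41 km × 2.713/3.351 = 2.761 km.
Net surface drop = e − u = 3.41 km − 2.761 km = e (ρ_m − ρ_c)/ρ_m = 0.649 km.

0.649 km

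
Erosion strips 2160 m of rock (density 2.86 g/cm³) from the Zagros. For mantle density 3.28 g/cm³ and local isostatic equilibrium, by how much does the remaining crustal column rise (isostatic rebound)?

Unloading: uplift u = e ρ_c/ρ_m = 2160 m × 2.86/3.28 = 1880 m.

1880 m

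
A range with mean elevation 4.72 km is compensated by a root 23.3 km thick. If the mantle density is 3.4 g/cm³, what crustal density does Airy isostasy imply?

ρ_c h = (ρ_m − ρ_c) r → ρ_c (h + r) = ρ_m r → ρ_c = ρ_m r / (h + r).
ρ_c = 3.4 × 23.3 km / (4.72 km + 23.3 km) = 2.83 g/cm³.

2.83 g/cm³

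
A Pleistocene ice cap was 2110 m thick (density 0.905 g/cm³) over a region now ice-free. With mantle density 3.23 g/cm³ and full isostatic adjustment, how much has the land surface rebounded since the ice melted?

Removing the load lets mantle flow back in; uplift u satisfies ρ_ice t = ρ_m u.
u = t ρ_ice/ρ_m = 2110 m × 0.905/3.23 = 591 m.

591 m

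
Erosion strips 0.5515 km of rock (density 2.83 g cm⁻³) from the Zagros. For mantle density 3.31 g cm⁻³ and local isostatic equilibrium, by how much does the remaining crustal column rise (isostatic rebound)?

0.472 km

Unloading: uplift u = e ρ_c/ρ_m = 0.5515 km × 2.83/3.31 = 0.472 km.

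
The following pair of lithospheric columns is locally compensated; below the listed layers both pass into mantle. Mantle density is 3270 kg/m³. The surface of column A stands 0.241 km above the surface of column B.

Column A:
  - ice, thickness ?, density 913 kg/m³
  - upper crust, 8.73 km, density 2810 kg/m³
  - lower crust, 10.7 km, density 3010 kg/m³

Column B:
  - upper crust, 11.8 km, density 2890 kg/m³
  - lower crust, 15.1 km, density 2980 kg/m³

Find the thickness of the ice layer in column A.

1.21 km

Take the compensation level at the base of the deeper column (depth z_c below the surface of column A) and equate Σ ρ_i t_i down to z_c; mantle fills any gap and the z_c terms cancel.
Column A: x×913 + 8.73×2810 + 10.7×3010 + (z_c − 19.43 − x)×3270
Column B: 0.241×0 + 11.8×2890 + 15.1×2980 + (z_c − 0.241 − 26.9)×3270
The z_c×3270 term appears on both sides and cancels. Collect the known terms of each column as K = Σ(ρt)_known − 3270 × (depth of known layers): K_A = 56738.3 − 3270×19.43 = −6797.8; K_B = 79100 − 3270×(0.241 + 26.9) = −9651.07.
Balance: K_A − x×(3270 − 913) = K_B, so x = (K_A − K_B)/(3270 − 913) = 2853.27/2357 = 1.21 km.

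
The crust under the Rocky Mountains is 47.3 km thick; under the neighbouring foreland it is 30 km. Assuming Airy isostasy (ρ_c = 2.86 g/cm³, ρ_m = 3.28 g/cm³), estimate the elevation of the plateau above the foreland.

2.22 km

Excess crust Δ = 47.3 km − 30 km = 17.3 km, split between elevation h and root r with h + r = Δ.
Airy balance ρ_c h = (ρ_m − ρ_c) r gives r = h ρ_c/(ρ_m − ρ_c), so h (1 + ρ_c/(ρ_m − ρ_c)) = Δ, i.e. h = Δ (ρ_m − ρ_c)/ρ_m.
h = 17.3 km × 0.42/3.28 = 2.22 km.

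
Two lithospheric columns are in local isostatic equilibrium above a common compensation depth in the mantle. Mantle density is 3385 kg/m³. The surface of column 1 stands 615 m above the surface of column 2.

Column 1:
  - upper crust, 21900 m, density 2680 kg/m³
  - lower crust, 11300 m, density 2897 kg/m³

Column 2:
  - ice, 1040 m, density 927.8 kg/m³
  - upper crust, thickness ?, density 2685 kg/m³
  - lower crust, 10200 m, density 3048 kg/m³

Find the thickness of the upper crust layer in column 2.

Take the compensation level at the base of the deeper column (depth z_c below the surface of column 1) and equate Σ ρ_i t_i down to z_c; mantle fills any gap and the z_c terms cancel.
Column 1: 21900×2680 + 11300×2897 + (z_c − 33200)×3385
Column 2: 615×0 + 1040×927.8 + x×2685 + 10200×3048 + (z_c − 615 − 11240 − x)×3385
The z_c×3385 term appears on both sides and cancels. Collect the known terms of each column as K = Σ(ρt)_known − 3385 × (depth of known layers): K_1 = 91428100 − 3385×33200 = −20953900; K_2 = 32054512 − 3385×(615 + 11240) = −8074663.
Balance: K_1 = K_2 − x×(3385 − 2685), so x = (K_2 − K_1)/(3385 − 2685) = 12879200/700 = 18400 m.

18400 m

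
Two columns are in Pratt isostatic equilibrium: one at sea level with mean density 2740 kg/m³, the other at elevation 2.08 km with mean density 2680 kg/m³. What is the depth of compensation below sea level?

92.9 km

ρ_ref D = ρ (D + h) → D (ρ_ref − ρ) = ρ h.
D = ρ h/(ρ_ref − ρ) = 2680 × 2.08 km/(2740 − 2680) = 92.9 km.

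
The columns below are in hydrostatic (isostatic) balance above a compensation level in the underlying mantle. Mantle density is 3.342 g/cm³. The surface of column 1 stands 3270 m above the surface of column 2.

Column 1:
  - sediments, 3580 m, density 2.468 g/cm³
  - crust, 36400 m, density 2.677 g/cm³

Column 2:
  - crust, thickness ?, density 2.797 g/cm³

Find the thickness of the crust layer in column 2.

Take the compensation level at the base of the deeper column (depth z_c below the surface of column 1) and equate Σ ρ_i t_i down to z_c; mantle fills any gap and the z_c terms cancel.
Column 1: 3580×2.468 + 36400×2.677 + (z_c − 39980)×3.342
Column 2: 3270×0 + x×2.797 + (z_c − 3270 − 0 − x)×3.342
The z_c×3.342 term appears on both sides and cancels. Collect the known terms of each column as K = Σ(ρt)_known − 3.342 × (depth of known layers): K_1 = 106278.24 − 3.342×39980 = −27334.92; K_2 = 0 − 3.342×(3270 + 0) = −10928.34.
Balance: K_1 = K_2 − x×(3.342 − 2.797), so x = (K_2 − K_1)/(3.342 − 2.797) = 16406.6/0.545 = 30100 m.

30100 m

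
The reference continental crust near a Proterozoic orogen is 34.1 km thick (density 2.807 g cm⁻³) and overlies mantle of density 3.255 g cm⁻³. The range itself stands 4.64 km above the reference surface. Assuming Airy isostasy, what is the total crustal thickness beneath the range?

67.8 km

Root depth r = h ρ_c / (ρ_m − ρ_c) = 4.64 km × 2.807 / 0.448 = 29.07 km.
Total thickness = T + h + r = 34.1 km + 4.64 km + 29.07 km = 67.8 km.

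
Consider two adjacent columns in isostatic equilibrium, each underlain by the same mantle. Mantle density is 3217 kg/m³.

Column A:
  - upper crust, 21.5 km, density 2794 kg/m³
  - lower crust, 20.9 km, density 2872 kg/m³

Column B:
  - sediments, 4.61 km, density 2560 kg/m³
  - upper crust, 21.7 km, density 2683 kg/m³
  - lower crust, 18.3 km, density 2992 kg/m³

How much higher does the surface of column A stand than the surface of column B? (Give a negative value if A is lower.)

−0.755 km

For any compensation level in the mantle, the mantle terms cancel and isostasy reduces to e = (Σt_A − Σt_B) − (Σ(ρt)_A − Σ(ρt)_B) / ρ_m.
Σt_A = 42.4 km; Σt_B = 44.61 km; Σ(ρt)_A = 120095.8; Σ(ρt)_B = 124776.3 (in km·kg/m³).
e = (42.4 − 44.61) − (120095.8 − 124776.3) / 3217 = −0.755 km.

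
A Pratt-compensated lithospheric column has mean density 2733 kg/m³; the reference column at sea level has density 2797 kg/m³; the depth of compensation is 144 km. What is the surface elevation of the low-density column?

3.37 km

ρ_ref D = ρ (D + h) → h = D (ρ_ref − ρ)/ρ.
h = 144 km × (2797 − 2733)/2733 = 3.37 km.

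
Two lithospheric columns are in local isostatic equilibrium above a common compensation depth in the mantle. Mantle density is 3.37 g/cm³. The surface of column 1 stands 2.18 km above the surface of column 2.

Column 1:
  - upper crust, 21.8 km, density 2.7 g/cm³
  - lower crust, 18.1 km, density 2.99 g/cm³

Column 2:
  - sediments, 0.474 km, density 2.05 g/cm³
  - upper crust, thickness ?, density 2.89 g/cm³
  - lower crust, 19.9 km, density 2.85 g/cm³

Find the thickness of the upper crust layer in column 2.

6.59 km

Take the compensation level at the base of the deeper column (depth z_c below the surface of column 1) and equate Σ ρ_i t_i down to z_c; mantle fills any gap and the z_c terms cancel.
Column 1: 21.8×2.7 + 18.1×2.99 + (z_c − 39.9)×3.37
Column 2: 2.18×0 + 0.474×2.05 + x×2.89 + 19.9×2.85 + (z_c − 2.18 − 20.374 − x)×3.37
The z_c×3.37 term appears on both sides and cancels. Collect the known terms of each column as K = Σ(ρt)_known − 3.37 × (depth of known layers): K_1 = 112.979 − 3.37×39.9 = −21.484; K_2 = 57.6867 − 3.37×(2.18 + 20.374) = −18.32028.
Balance: K_1 = K_2 − x×(3.37 − 2.89), so x = (K_2 − K_1)/(3.37 − 2.89) = 3.16372/0.48 = 6.59 km.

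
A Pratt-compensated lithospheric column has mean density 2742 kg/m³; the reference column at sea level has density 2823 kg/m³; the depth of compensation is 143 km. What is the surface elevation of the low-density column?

4.22 km

ρ_ref D = ρ (D + h) → h = D (ρ_ref − ρ)/ρ.
h = 143 km × (2823 − 2742)/2742 = 4.22 km.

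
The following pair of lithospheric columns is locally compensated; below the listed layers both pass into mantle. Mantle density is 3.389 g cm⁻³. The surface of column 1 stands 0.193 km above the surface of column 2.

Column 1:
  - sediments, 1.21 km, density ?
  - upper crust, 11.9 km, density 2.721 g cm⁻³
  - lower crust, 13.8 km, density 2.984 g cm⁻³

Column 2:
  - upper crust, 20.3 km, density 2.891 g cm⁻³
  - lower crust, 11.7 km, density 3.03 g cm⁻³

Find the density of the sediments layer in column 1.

Take the compensation level at the base of the deeper column (depth z_c below the surface of column 1) and equate Σ ρ_i t_i down to z_c; mantle fills any gap and the z_c terms cancel.
Column 1: 1.21×ρ + 11.9×2.721 + 13.8×2.984 + (z_c − 26.91)×3.389
Column 2: 0.193×0 + 20.3×2.891 + 11.7×3.03 + (z_c − 0.193 − 32)×3.389
The z_c×3.389 term appears on both sides and cancels. Collect the known terms of each column as K = Σ(ρt)_known − 3.389 × (depth of known layers): K_1 = 73.5591 − 3.389×26.91 = −17.63889; K_2 = 94.1383 − 3.389×(0.193 + 32) = −14.963777.
Balance: K_1 + 1.21×ρ = K_2, so ρ = (K_2 − K_1)/1.21 = 2.67511/1.21 = 2.21 g cm⁻³.

2.21 g cm⁻³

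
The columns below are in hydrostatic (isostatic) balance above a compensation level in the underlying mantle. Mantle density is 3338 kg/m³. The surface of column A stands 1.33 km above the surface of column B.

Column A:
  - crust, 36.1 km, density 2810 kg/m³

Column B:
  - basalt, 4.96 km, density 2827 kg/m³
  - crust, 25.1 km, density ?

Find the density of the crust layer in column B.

Take the compensation level at the base of the deeper column (depth z_c below the surface of column A) and equate Σ ρ_i t_i down to z_c; mantle fills any gap and the z_c terms cancel.
Column A: 36.1×2810 + (z_c − 36.1)×3338
Column B: 1.33×0 + 4.96×2827 + 25.1×ρ + (z_c − 1.33 − 30.06)×3338
The z_c×3338 term appears on both sides and cancels. Collect the known terms of each column as K = Σ(ρt)_known − 3338 × (depth of known layers): K_A = 101441 − 3338×36.1 = −19060.8; K_B = 14021.92 − 3338×(1.33 + 30.06) = −90757.9.
Balance: K_A = K_B + 25.1×ρ, so ρ = (K_A − K_B)/25.1 = 71697.1/25.1 = 2860 kg/m³.

2860 kg/m³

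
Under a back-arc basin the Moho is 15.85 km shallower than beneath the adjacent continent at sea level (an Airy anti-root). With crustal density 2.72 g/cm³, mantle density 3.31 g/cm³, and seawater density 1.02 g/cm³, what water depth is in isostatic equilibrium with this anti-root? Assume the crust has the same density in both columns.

Replacing a thickness d of crust by seawater at the top must be balanced by replacing crust with mantle at the base: d (ρ_c − ρ_w) = a (ρ_m − ρ_c).
d = a (ρ_m − ρ_c)/(ρ_c − ρ_w) = 15.85 km × 0.59/1.7 = 5.5 km.

5.5 km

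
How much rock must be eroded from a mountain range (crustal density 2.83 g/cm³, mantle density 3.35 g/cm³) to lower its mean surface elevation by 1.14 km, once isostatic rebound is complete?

Net drop Δ = e − u = e − e ρ_c/ρ_m = e (ρ_m − ρ_c)/ρ_m.
e = Δ ρ_m/(ρ_m − ρ_c) = 1.14 km × 3.35/0.52 = 7.34 km.

7.34 km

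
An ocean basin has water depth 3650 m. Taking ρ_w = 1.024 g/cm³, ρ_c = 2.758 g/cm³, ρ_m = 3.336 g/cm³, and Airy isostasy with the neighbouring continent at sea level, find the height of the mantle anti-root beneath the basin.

11000 m

By Archimedes' principle applied to the lithosphere: replacing crust with seawater at the top is compensated by replacing crust with mantle at the base: d (ρ_c − ρ_w) = a (ρ_m − ρ_c).
a = d (ρ_c − ρ_w)/(ρ_m − ρ_c) = 3650 m × 1.734/0.578 = 11000 m.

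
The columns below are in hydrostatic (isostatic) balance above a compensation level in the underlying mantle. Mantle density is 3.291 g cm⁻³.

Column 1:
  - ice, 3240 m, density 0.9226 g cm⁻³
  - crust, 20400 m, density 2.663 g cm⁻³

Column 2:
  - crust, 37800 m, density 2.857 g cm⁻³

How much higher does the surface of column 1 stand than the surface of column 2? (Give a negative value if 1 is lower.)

For any compensation level in the mantle, the mantle terms cancel and isostasy reduces to e = (Σt_1 − Σt_2) − (Σ(ρt)_1 − Σ(ρt)_2) / ρ_m.
Σt_1 = 23640 m; Σt_2 = 37800 m; Σ(ρt)_1 = 57314.424; Σ(ρt)_2 = 107994.6 (in m·g cm⁻³).
e = (23640 − 37800) − (57314.424 − 107994.6) / 3.291 = 1240 m.

1240 m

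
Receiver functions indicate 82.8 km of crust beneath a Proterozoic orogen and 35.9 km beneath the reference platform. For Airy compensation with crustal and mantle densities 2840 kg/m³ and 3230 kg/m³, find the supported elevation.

5.66 km

Excess crust Δ = 82.8 km − 35.9 km = 46.9 km, split between elevation h and root r with h + r = Δ.
Airy balance ρ_c h = (ρ_m − ρ_c) r gives r = h ρ_c/(ρ_m − ρ_c), so h (1 + ρ_c/(ρ_m − ρ_c)) = Δ, i.e. h = Δ (ρ_m − ρ_c)/ρ_m.
h = 46.9 km × 390/3230 = 5.66 km.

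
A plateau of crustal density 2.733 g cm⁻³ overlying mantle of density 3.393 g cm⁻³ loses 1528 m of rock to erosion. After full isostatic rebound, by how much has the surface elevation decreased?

Rebound u = e ρ_c/ρ_m = 1528 m × 2.733/3.393 = 1231 m.
Net surface drop = e − u = 1528 m − 1231 m = e (ρ_m − ρ_c)/ρ_m = 297 m.

297 m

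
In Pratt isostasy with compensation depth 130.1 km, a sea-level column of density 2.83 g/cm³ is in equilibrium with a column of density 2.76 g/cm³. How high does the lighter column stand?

3.3 km

ρ_ref D = ρ (D + h) → h = D (ρ_ref − ρ)/ρ.
h = 130.1 km × (2.83 − 2.76)/2.76 = 3.3 km.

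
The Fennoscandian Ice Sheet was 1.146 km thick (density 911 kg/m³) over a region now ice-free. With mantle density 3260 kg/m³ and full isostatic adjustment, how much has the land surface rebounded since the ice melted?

0.32 km

Removing the load lets mantle flow back in; uplift u satisfies ρ_ice t = ρ_m u.
u = t ρ_ice/ρ_m = 1.146 km × 911/3260 = 0.32 km.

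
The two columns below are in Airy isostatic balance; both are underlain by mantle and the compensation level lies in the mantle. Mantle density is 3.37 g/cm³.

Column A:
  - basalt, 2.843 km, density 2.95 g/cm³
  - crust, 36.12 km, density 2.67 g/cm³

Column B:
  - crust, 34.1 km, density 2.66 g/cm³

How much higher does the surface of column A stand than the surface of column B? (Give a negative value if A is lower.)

For any compensation level in the mantle, the mantle terms cancel and isostasy reduces to e = (Σt_A − Σt_B) − (Σ(ρt)_A − Σ(ρt)_B) / ρ_m.
Σt_A = 38.963 km; Σt_B = 34.1 km; Σ(ρt)_A = 104.82725; Σ(ρt)_B = 90.706 (in km·g/cm³).
e = (38.963 − 34.1) − (104.82725 − 90.706) / 3.37 = 0.673 km.

0.673 km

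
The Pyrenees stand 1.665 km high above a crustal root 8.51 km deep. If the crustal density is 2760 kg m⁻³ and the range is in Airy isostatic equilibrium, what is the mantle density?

Airy balance: ρ_c h = (ρ_m − ρ_c) r → ρ_m = ρ_c (1 + h/r).
ρ_m = 2760 × (1 + 1.665 km/8.51 km) = 3300 kg m⁻³.

3300 kg m⁻³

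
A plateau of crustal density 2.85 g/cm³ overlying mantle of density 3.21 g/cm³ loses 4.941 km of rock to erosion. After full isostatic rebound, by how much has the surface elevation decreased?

0.554 km

Rebound u = e ρ_c/ρ_m = 4.941 km × 2.85/3.21 = 4.387 km.
Net surface drop = e − u = 4.941 km − 4.387 km = e (ρ_m − ρ_c)/ρ_m = 0.554 km.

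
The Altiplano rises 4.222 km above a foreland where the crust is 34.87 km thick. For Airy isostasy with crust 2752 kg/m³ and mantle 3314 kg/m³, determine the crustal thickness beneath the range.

59.8 km

Root depth r = h ρ_c / (ρ_m − ρ_c) = 4.222 km × 2752 / 562 = 20.67 km.
Total thickness = T + h + r = 34.87 km + 4.222 km + 20.67 km = 59.8 km.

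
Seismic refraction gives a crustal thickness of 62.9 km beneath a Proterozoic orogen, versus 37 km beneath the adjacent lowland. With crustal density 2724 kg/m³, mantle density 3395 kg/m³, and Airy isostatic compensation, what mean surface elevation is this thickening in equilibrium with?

Excess crust Δ = 62.9 km − 37 km = 25.9 km, split between elevation h and root r with h + r = Δ.
Airy balance ρ_c h = (ρ_m − ρ_c) r gives r = h ρ_c/(ρ_m − ρ_c), so h (1 + ρ_c/(ρ_m − ρ_c)) = Δ, i.e. h = Δ (ρ_m − ρ_c)/ρ_m.
h = 25.9 km × 671/3395 = 5.12 km.

5.12 km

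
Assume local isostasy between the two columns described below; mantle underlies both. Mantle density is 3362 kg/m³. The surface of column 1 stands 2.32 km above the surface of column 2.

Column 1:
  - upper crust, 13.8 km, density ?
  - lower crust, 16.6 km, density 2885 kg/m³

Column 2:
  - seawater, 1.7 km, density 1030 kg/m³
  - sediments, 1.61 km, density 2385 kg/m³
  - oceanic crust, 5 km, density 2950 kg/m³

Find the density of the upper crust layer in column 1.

2820 kg/m³

Take the compensation level at the base of the deeper column (depth z_c below the surface of column 1) and equate Σ ρ_i t_i down to z_c; mantle fills any gap and the z_c terms cancel.
Column 1: 13.8×ρ + 16.6×2885 + (z_c − 30.4)×3362
Column 2: 2.32×0 + 1.7×1030 + 1.61×2385 + 5×2950 + (z_c − 2.32 − 8.31)×3362
The z_c×3362 term appears on both sides and cancels. Collect the known terms of each column as K = Σ(ρt)_known − 3362 × (depth of known layers): K_1 = 47891 − 3362×30.4 = −54313.8; K_2 = 20340.85 − 3362×(2.32 + 8.31) = −15397.21.
Balance: K_1 + 13.8×ρ = K_2, so ρ = (K_2 − K_1)/13.8 = 38916.6/13.8 = 2820 kg/m³.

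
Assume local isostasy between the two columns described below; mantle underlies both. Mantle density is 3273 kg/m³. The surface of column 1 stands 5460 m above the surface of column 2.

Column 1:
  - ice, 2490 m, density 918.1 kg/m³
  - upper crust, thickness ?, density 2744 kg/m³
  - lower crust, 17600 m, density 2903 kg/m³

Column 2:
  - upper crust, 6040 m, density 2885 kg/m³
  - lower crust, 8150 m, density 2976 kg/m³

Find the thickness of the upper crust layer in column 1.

Take the compensation level at the base of the deeper column (depth z_c below the surface of column 1) and equate Σ ρ_i t_i down to z_c; mantle fills any gap and the z_c terms cancel.
Column 1: 2490×918.1 + x×2744 + 17600×2903 + (z_c − 20090 − x)×3273
Column 2: 5460×0 + 6040×2885 + 8150×2976 + (z_c − 5460 − 14190)×3273
The z_c×3273 term appears on both sides and cancels. Collect the known terms of each column as K = Σ(ρt)_known − 3273 × (depth of known layers): K_1 = 53378869 − 3273×20090 = −12375701; K_2 = 41679800 − 3273×(5460 + 14190) = −22634650.
Balance: K_1 − x×(3273 − 2744) = K_2, so x = (K_1 − K_2)/(3273 − 2744) = 10258900/529 = 19400 m.

19400 m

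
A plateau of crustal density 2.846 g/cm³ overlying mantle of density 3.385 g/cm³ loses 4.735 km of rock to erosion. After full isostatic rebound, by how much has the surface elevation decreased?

0.754 km

Rebound u = e ρ_c/ρ_m = 4.735 km × 2.846/3.385 = 3.981 km.
Net surface drop = e − u = 4.735 km − 3.981 km = e (ρ_m − ρ_c)/ρ_m = 0.754 km.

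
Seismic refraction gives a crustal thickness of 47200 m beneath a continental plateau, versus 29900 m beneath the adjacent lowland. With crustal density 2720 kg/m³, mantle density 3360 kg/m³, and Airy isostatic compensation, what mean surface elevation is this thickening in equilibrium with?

Excess crust Δ = 47200 m − 29900 m = 17300 m, split between elevation h and root r with h + r = Δ.
Airy balance ρ_c h = (ρ_m − ρ_c) r gives r = h ρ_c/(ρ_m − ρ_c), so h (1 + ρ_c/(ρ_m − ρ_c)) = Δ, i.e. h = Δ (ρ_m − ρ_c)/ρ_m.
h = 17300 m × 640/3360 = 3300 m.

3300 m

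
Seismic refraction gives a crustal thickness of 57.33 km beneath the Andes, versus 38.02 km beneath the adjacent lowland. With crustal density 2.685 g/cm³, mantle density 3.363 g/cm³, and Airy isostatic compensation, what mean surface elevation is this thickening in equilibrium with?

3.89 km

Excess crust Δ = 57.33 km − 38.02 km = 19.31 km, split between elevation h and root r with h + r = Δ.
Airy balance ρ_c h = (ρ_m − ρ_c) r gives r = h ρ_c/(ρ_m − ρ_c), so h (1 + ρ_c/(ρ_m − ρ_c)) = Δ, i.e. h = Δ (ρ_m − ρ_c)/ρ_m.
h = 19.31 km × 0.678/3.363 = 3.89 km.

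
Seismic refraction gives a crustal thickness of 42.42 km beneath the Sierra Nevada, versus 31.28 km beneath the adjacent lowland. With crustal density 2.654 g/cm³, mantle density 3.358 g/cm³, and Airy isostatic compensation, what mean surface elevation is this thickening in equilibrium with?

Excess crust Δ = 42.42 km − 31.28 km = 11.14 km, split between elevation h and root r with h + r = Δ.
Airy balance ρ_c h = (ρ_m − ρ_c) r gives r = h ρ_c/(ρ_m − ρ_c), so h (1 + ρ_c/(ρ_m − ρ_c)) = Δ, i.e. h = Δ (ρ_m − ρ_c)/ρ_m.
h = 11.14 km × 0.704/3.358 = 2.34 km.

2.34 km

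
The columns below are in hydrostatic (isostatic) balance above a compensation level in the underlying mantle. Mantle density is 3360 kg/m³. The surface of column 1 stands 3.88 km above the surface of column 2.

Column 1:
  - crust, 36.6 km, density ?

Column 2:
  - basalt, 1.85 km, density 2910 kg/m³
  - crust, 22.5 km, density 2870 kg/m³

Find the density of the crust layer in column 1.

2680 kg/m³

Take the compensation level at the base of the deeper column (depth z_c below the surface of column 1) and equate Σ ρ_i t_i down to z_c; mantle fills any gap and the z_c terms cancel.
Column 1: 36.6×ρ + (z_c − 36.6)×3360
Column 2: 3.88×0 + 1.85×2910 + 22.5×2870 + (z_c − 3.88 − 24.35)×3360
The z_c×3360 term appears on both sides and cancels. Collect the known terms of each column as K = Σ(ρt)_known − 3360 × (depth of known layers): K_1 = 0 − 3360×36.6 = −122976; K_2 = 69958.5 − 3360×(3.88 + 24.35) = −24894.3.
Balance: K_1 + 36.6×ρ = K_2, so ρ = (K_2 − K_1)/36.6 = 98081.7/36.6 = 2680 kg/m³.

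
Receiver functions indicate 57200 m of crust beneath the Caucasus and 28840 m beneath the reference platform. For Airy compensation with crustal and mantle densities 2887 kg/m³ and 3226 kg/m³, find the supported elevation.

Excess crust Δ = 57200 m − 28840 m = 28360 m, split between elevation h and root r with h + r = Δ.
Airy balance ρ_c h = (ρ_m − ρ_c) r gives r = h ρ_c/(ρ_m − ρ_c), so h (1 + ρ_c/(ρ_m − ρ_c)) = Δ, i.e. h = Δ (ρ_m − ρ_c)/ρ_m.
h = 28360 m × 339/3226 = 2980 m.

2980 m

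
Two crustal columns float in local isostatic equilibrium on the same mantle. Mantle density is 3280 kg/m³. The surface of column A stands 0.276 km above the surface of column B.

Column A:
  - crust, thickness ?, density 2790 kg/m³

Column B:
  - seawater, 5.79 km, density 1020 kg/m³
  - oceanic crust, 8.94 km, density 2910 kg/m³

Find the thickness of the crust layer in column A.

Take the compensation level at the base of the deeper column (depth z_c below the surface of column A) and equate Σ ρ_i t_i down to z_c; mantle fills any gap and the z_c terms cancel.
Column A: x×2790 + (z_c − 0 − x)×3280
Column B: 0.276×0 + 5.79×1020 + 8.94×2910 + (z_c − 0.276 − 14.73)×3280
The z_c×3280 term appears on both sides and cancels. Collect the known terms of each column as K = Σ(ρt)_known − 3280 × (depth of known layers): K_A = 0 − 3280×0 = 0; K_B = 31921.2 − 3280×(0.276 + 14.73) = −17298.48.
Balance: K_A − x×(3280 − 2790) = K_B, so x = (K_A − K_B)/(3280 − 2790) = 17298.5/490 = 35.3 km.

35.3 km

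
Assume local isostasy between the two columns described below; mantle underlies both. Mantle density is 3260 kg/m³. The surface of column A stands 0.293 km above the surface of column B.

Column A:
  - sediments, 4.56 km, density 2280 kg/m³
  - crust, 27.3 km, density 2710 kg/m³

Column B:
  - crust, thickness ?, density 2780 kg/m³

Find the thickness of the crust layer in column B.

38.6 km

Take the compensation level at the base of the deeper column (depth z_c below the surface of column A) and equate Σ ρ_i t_i down to z_c; mantle fills any gap and the z_c terms cancel.
Column A: 4.56×2280 + 27.3×2710 + (z_c − 31.86)×3260
Column B: 0.293×0 + x×2780 + (z_c − 0.293 − 0 − x)×3260
The z_c×3260 term appears on both sides and cancels. Collect the known terms of each column as K = Σ(ρt)_known − 3260 × (depth of known layers): K_A = 84379.8 − 3260×31.86 = −19483.8; K_B = 0 − 3260×(0.293 + 0) = −955.18.
Balance: K_A = K_B − x×(3260 − 2780), so x = (K_B − K_A)/(3260 − 2780) = 18528.6/480 = 38.6 km.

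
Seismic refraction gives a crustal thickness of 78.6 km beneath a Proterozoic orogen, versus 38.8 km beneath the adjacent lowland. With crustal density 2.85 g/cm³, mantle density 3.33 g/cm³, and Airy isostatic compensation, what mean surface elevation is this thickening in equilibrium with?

5.74 km

Excess crust Δ = 78.6 km − 38.8 km = 39.8 km, split between elevation h and root r with h + r = Δ.
Airy balance ρ_c h = (ρ_m − ρ_c) r gives r = h ρ_c/(ρ_m − ρ_c), so h (1 + ρ_c/(ρ_m − ρ_c)) = Δ, i.e. h = Δ (ρ_m − ρ_c)/ρ_m.
h = 39.8 km × 0.48/3.33 = 5.74 km.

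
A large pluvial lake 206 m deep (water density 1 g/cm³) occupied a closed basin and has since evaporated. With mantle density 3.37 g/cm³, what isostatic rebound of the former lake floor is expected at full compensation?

61.1 m

u = d ρ_w/ρ_m = 206 m × 1/3.37 = 61.1 m.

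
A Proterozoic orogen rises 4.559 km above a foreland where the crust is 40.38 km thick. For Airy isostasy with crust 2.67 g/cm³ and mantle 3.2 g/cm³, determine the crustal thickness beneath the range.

Root depth r = h ρ_c / (ρ_m − ρ_c) = 4.559 km × 2.67 / 0.53 = 22.97 km.
Total thickness = T + h + r = 40.38 km + 4.559 km + 22.97 km = 67.9 km.

67.9 km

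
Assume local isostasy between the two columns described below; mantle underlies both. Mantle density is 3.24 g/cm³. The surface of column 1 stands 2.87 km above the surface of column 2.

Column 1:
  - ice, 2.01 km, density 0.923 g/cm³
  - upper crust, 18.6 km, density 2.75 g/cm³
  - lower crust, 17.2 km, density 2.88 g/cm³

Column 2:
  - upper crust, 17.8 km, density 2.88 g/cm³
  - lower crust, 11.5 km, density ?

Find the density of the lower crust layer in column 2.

Take the compensation level at the base of the deeper column (depth z_c below the surface of column 1) and equate Σ ρ_i t_i down to z_c; mantle fills any gap and the z_c terms cancel.
Column 1: 2.01×0.923 + 18.6×2.75 + 17.2×2.88 + (z_c − 37.81)×3.24
Column 2: 2.87×0 + 17.8×2.88 + 11.5×ρ + (z_c − 2.87 − 29.3)×3.24
The z_c×3.24 term appears on both sides and cancels. Collect the known terms of each column as K = Σ(ρt)_known − 3.24 × (depth of known layers): K_1 = 102.54123 − 3.24×37.81 = −19.96317; K_2 = 51.264 − 3.24×(2.87 + 29.3) = −52.9668.
Balance: K_1 = K_2 + 11.5×ρ, so ρ = (K_1 − K_2)/11.5 = 33.0036/11.5 = 2.87 g/cm³.

2.87 g/cm³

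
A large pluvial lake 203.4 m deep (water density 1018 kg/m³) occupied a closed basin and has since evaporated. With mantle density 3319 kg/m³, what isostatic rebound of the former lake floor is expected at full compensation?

62.4 m

u = d ρ_w/ρ_m = 203.4 m × 1018/3319 = 62.4 m.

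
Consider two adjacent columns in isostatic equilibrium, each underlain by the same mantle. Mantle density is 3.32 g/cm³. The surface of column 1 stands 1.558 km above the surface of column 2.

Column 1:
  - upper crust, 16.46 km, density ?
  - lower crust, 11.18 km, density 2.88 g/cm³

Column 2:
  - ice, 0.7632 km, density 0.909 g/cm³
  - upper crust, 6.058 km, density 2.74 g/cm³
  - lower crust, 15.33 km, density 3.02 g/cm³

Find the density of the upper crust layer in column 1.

Take the compensation level at the base of the deeper column (depth z_c below the surface of column 1) and equate Σ ρ_i t_i down to z_c; mantle fills any gap and the z_c terms cancel.
Column 1: 16.46×ρ + 11.18×2.88 + (z_c − 27.64)×3.32
Column 2: 1.558×0 + 0.7632×0.909 + 6.058×2.74 + 15.33×3.02 + (z_c − 1.558 − 22.1512)×3.32
The z_c×3.32 term appears on both sides and cancels. Collect the known terms of each column as K = Σ(ρt)_known − 3.32 × (depth of known layers): K_1 = 32.1984 − 3.32×27.64 = −59.5664; K_2 = 63.5892688 − 3.32×(1.558 + 22.1512) = −15.1252752.
Balance: K_1 + 16.46×ρ = K_2, so ρ = (K_2 − K_1)/16.46 = 44.4411/16.46 = 2.7 g/cm³.

2.7 g/cm³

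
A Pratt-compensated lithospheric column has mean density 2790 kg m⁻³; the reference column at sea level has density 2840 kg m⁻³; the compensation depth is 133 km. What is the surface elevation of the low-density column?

2.38 km

ρ_ref D = ρ (D + h) → h = D (ρ_ref − ρ)/ρ.
h = 133 km × (2840 − 2790)/2790 = 2.38 km.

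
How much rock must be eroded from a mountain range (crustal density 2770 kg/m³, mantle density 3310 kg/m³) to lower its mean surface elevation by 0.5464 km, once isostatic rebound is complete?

3.35 km

Net drop Δ = e − u = e − e ρ_c/ρ_m = e (ρ_m − ρ_c)/ρ_m.
e = Δ ρ_m/(ρ_m − ρ_c) = 0.5464 km × 3310/540 = 3.35 km.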